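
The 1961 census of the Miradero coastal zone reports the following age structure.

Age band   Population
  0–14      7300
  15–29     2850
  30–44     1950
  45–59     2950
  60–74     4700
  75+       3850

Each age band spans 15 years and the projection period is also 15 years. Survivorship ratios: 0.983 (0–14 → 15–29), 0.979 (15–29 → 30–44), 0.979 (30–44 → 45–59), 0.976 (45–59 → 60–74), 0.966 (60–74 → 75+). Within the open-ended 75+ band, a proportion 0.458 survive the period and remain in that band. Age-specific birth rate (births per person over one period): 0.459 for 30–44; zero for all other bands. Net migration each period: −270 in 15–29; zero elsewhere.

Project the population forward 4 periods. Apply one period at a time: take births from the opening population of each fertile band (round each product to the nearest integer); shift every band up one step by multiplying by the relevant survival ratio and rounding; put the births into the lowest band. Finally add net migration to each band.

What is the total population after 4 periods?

[period 1]
Births: 1950 × 0.459 = 895
15–29: 7300 × 0.983 = 7176
30–44: 2850 × 0.979 = 2790
45–59: 1950 × 0.979 = 1909
60–74: 2950 × 0.976 = 2879
75+: 4700 × 0.966 + 3850 × 0.458 = 4540 + 1763 = 6303
Net migration: 15–29 − 270 → 6906
End of period: [895, 6906, 2790, 1909, 2879, 6303]
[period 2]
Births: 2790 × 0.459 = 1281
15–29: 895 × 0.983 = 880
30–44: 6906 × 0.979 = 6761
45–59: 2790 × 0.979 = 2731
60–74: 1909 × 0.976 = 1863
75+: 2879 × 0.966 + 6303 × 0.458 = 2781 + 2887 = 5668
Net migration: 15–29 − 270 → 610
End of period: [1281, 610, 6761, 2731, 1863, 5668]
[period 3]
Births: 6761 × 0.459 = 3103
15–29: 1281 × 0.983 = 1259
30–44: 610 × 0.979 = 597
45–59: 6761 × 0.979 = 6619
60–74: 2731 × 0.976 = 2665
75+: 1863 × 0.966 + 5668 × 0.458 = 1800 + 2596 = 4396
Net migration: 15–29 − 270 → 989
End of period: [3103, 989, 597, 6619, 2665, 4396]
[period 4]
Births: 597 × 0.459 = 274
15–29: 3103 × 0.983 = 3050
30–44: 989 × 0.979 = 968
45–59: 597 × 0.979 = 584
60–74: 6619 × 0.976 = 6460
75+: 2665 × 0.966 + 4396 × 0.458 = 2574 + 2013 = 4587
Net migration: 15–29 − 270 → 2780
End of period: [274, 2780, 968, 584, 6460, 4587]
Total after period 4: 274 + 2780 + 968 + 584 + 6460 + 4587 = 15653

15653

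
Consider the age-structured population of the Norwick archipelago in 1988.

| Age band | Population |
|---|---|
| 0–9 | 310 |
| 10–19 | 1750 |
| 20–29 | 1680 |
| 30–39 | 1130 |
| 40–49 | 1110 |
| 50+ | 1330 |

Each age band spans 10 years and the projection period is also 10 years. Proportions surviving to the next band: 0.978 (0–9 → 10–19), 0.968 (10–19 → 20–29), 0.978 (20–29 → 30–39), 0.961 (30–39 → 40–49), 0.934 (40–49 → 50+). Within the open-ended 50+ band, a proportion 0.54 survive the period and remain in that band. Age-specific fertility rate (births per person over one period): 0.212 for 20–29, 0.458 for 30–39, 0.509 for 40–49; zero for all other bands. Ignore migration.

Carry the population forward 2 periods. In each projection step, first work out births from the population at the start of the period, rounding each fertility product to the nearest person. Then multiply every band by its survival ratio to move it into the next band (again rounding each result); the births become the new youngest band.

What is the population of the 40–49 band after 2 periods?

[period 1]
Births: 1680 × 0.212 = 356 ; 1130 × 0.458 = 518 ; 1110 × 0.509 = 565 — total 1439
10–19: 310 × 0.978 = 303
20–29: 1750 × 0.968 = 1694
30–39: 1680 × 0.978 = 1643
40–49: 1130 × 0.961 = 1086
50+: 1110 × 0.934 + 1330 × 0.54 = 1037 + 718 = 1755
End of period: [1439, 303, 1694, 1643, 1086, 1755]
[period 2]
Births: 1694 × 0.212 = 359 ; 1643 × 0.458 = 752 ; 1086 × 0.509 = 553 — total 1664
10–19: 1439 × 0.978 = 1407
20–29: 303 × 0.968 = 293
30–39: 1694 × 0.978 = 1657
40–49: 1643 × 0.961 = 1579
50+: 1086 × 0.934 + 1755 × 0.54 = 1014 + 948 = 1962
End of period: [1664, 1407, 293, 1657, 1579, 1962]

1579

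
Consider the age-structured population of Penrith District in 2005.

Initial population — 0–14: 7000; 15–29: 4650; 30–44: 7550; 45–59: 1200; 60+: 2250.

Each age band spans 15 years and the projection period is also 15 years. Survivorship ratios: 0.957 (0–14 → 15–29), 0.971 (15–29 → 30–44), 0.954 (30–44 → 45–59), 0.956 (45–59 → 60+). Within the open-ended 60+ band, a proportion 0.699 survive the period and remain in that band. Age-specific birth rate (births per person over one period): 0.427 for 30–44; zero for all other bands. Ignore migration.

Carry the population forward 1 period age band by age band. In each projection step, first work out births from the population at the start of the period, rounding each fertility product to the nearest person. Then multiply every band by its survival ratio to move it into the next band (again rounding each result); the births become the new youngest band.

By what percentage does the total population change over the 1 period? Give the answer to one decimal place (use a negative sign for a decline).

7.6

Numbering the groups 1..5 from youngest to oldest:
— Period 1 —
Births: 7550 × 0.427 = 3224
Group 2: 7000 × 0.957 = 6699
Group 3: 4650 × 0.971 = 4515
Group 4: 7550 × 0.954 = 7203
Group 5: 1200 × 0.956 + 2250 × 0.699 = 1147 + 1573 = 2720
Population now: 0–14=3224, 15–29=6699, 30–44=4515, 45–59=7203, 60+=2720
Total: 22650 → 24361; change = 1711; percentage change = 7.6%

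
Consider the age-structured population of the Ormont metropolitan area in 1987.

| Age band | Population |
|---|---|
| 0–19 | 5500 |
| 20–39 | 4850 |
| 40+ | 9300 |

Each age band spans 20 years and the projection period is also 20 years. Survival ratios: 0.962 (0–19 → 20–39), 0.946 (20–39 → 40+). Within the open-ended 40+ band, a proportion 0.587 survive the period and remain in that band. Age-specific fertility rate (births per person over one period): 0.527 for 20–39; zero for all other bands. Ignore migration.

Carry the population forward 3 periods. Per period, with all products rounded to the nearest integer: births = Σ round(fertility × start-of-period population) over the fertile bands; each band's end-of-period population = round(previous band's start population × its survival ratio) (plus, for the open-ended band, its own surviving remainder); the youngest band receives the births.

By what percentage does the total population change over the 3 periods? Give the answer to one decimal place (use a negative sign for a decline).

[period 1]
Births: 4850 * 0.527 = 2556
20–39: 5500 * 0.962 = 5291
40+: 4850 * 0.946 + 9300 * 0.587 = 4588 + 5459 = 10047
→ [2556, 5291, 10047]
[period 2]
Births: 5291 * 0.527 = 2788
20–39: 2556 * 0.962 = 2459
40+: 5291 * 0.946 + 10047 * 0.587 = 5005 + 5898 = 10903
→ [2788, 2459, 10903]
[period 3]
Births: 2459 * 0.527 = 1296
20–39: 2788 * 0.962 = 2682
40+: 2459 * 0.946 + 10903 * 0.587 = 2326 + 6400 = 8726
→ [1296, 2682, 8726]
Total: 19650 → 12704; change = -6946; percentage change = -35.3%

-35.3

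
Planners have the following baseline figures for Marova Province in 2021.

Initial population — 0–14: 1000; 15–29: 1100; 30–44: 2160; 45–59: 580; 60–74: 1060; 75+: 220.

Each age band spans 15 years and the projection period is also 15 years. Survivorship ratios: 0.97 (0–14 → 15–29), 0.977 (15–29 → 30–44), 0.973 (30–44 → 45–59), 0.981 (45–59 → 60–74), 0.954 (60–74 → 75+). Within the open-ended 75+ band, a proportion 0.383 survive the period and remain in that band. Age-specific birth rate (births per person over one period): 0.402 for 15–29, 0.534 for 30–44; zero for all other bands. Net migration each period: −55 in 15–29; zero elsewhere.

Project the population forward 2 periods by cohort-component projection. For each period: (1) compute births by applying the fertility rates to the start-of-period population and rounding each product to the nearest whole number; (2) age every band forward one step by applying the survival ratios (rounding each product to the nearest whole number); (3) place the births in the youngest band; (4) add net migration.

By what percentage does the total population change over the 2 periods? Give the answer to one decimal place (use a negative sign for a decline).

20.9

After projecting period 1:
Births: 1100 × 0.402 = 442  |  2160 × 0.534 = 1153 → 1595
15–29: 1000 × 0.97 = 970
30–44: 1100 × 0.977 = 1075
45–59: 2160 × 0.973 = 2102
60–74: 580 × 0.981 = 569
75+: 1060 × 0.954 + 220 × 0.383 = 1011 + 84 = 1095
Net migration: 15–29 − 55 → 915
→ [1595, 915, 1075, 2102, 569, 1095]
After projecting period 2:
Births: 915 × 0.402 = 368  |  1075 × 0.534 = 574 → 942
15–29: 1595 × 0.97 = 1547
30–44: 915 × 0.977 = 894
45–59: 1075 × 0.973 = 1046
60–74: 2102 × 0.981 = 2062
75+: 569 × 0.954 + 1095 × 0.383 = 543 + 419 = 962
Net migration: 15–29 − 55 → 1492
→ [942, 1492, 894, 1046, 2062, 962]
Total: 6120 → 7398; change = 1278; percentage change = 20.9%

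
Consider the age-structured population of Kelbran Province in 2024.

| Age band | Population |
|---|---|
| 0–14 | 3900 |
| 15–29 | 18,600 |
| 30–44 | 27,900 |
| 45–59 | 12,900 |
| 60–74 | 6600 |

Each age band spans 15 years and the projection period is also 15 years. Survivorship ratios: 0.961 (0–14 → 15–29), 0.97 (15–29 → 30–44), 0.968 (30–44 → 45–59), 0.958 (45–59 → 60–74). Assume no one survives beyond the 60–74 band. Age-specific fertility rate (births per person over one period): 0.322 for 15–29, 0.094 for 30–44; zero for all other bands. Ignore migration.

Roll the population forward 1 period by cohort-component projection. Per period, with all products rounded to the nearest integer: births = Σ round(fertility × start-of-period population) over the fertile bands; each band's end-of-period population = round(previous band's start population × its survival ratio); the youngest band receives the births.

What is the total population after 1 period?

[period 1]
Births: 18600 * 0.322 = 5989, 27900 * 0.094 = 2623 → total 8612
15–29: 3900 * 0.961 = 3748
30–44: 18600 * 0.97 = 18042
45–59: 27900 * 0.968 = 27007
60–74: 12900 * 0.958 = 12358
Giving 8612 / 3748 / 18042 / 27007 / 12358.
Total after period 1: 8612 + 3748 + 18042 + 27007 + 12358 = 69767

69767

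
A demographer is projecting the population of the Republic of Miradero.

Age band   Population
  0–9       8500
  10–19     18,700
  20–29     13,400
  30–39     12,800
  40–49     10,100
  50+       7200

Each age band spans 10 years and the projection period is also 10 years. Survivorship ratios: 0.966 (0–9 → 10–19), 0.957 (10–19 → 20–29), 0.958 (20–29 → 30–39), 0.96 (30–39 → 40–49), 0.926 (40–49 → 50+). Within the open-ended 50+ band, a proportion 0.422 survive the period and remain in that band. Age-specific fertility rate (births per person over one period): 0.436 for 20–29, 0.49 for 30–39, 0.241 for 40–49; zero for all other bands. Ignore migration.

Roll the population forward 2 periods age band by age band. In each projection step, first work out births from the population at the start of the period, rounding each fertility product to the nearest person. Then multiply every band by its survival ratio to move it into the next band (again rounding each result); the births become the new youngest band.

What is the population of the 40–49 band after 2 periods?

Period 1:
Births: 13400 × 0.436 = 5842  |  12800 × 0.49 = 6272  |  10100 × 0.241 = 2434 ⇒ total 14548
10–19: 8500 × 0.966 = 8211
20–29: 18700 × 0.957 = 17896
30–39: 13400 × 0.958 = 12837
40–49: 12800 × 0.96 = 12288
50+: 10100 × 0.926 + 7200 × 0.422 = 9353 + 3038 = 12391
Giving 14548 / 8211 / 17896 / 12837 / 12288 / 12391.
Period 2:
Births: 17896 × 0.436 = 7803  |  12837 × 0.49 = 6290  |  12288 × 0.241 = 2961 ⇒ total 17054
10–19: 14548 × 0.966 = 14053
20–29: 8211 × 0.957 = 7858
30–39: 17896 × 0.958 = 17144
40–49: 12837 × 0.96 = 12324
50+: 12288 × 0.926 + 12391 × 0.422 = 11379 + 5229 = 16608
Giving 17054 / 14053 / 7858 / 17144 / 12324 / 16608.

12324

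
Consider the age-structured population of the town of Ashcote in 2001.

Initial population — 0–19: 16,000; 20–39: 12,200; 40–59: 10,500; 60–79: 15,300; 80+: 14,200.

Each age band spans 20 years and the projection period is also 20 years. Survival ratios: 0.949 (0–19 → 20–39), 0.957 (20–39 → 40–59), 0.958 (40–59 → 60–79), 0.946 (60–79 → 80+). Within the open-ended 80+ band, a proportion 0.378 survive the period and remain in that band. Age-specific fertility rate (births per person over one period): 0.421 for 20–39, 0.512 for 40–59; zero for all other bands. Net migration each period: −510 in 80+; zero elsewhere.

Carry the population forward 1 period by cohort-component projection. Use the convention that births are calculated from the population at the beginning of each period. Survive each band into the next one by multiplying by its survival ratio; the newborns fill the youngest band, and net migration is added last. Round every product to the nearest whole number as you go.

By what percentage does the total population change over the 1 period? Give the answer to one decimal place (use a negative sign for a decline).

-2.1

— Period 1 —
Births: 12200 * 0.421 = 5136, 10500 * 0.512 = 5376 — total 10512
20–39: 16000 * 0.949 = 15184
40–59: 12200 * 0.957 = 11675
60–79: 10500 * 0.958 = 10059
80+: 15300 * 0.946 + 14200 * 0.378 = 14474 + 5368 = 19842
Net migration: 80+ − 510 → 19332
End of period: [10512, 15184, 11675, 10059, 19332]
Total: 68200 → 66762; change = -1438; percentage change = -2.1%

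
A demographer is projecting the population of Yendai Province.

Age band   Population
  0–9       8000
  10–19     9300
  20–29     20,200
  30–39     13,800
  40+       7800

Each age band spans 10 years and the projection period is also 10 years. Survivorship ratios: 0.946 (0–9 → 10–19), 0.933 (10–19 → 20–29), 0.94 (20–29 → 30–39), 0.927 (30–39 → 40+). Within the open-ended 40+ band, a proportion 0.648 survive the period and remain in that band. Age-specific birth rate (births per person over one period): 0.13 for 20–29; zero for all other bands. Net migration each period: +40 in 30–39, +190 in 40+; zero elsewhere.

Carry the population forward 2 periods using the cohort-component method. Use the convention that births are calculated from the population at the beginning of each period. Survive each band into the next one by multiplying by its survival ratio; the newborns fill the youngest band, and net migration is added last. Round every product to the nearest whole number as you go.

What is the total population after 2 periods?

48386

Call the bands 1 to 5, youngest first.
— Period 1 —
Births: 20200 × 0.13 = 2626
Band 2: 8000 × 0.946 = 7568
Band 3: 9300 × 0.933 = 8677
Band 4: 20200 × 0.94 = 18988
Band 5: 13800 × 0.927 + 7800 × 0.648 = 12793 + 5054 = 17847
Net migration: Band 4 + 40 → 19028; Band 5 + 190 → 18037
End of period: [2626, 7568, 8677, 19028, 18037]
— Period 2 —
Births: 8677 × 0.13 = 1128
Band 2: 2626 × 0.946 = 2484
Band 3: 7568 × 0.933 = 7061
Band 4: 8677 × 0.94 = 8156
Band 5: 19028 × 0.927 + 18037 × 0.648 = 17639 + 11688 = 29327
Net migration: Band 4 + 40 → 8196; Band 5 + 190 → 29517
End of period: [1128, 2484, 7061, 8196, 29517]
Total after period 2: 1128 + 2484 + 7061 + 8196 + 29517 = 48386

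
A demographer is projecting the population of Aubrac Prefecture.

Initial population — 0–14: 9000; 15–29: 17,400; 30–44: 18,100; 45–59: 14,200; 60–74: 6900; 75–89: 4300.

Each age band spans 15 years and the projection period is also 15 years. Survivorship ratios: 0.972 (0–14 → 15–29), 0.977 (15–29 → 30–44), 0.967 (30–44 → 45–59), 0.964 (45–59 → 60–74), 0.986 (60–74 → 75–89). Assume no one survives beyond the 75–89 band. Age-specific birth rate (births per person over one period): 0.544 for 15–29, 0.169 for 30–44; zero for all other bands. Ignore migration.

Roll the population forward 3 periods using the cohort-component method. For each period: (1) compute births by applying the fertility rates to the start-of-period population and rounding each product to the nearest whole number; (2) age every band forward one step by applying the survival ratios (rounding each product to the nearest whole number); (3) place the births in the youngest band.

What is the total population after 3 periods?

Numbering the bands 1..6 from youngest to oldest:
After projecting period 1:
Births: 17400 × 0.544 = 9466 ; 18100 × 0.169 = 3059 → total 12525
Band 2: 9000 × 0.972 = 8748
Band 3: 17400 × 0.977 = 17000
Band 4: 18100 × 0.967 = 17503
Band 5: 14200 × 0.964 = 13689
Band 6: 6900 × 0.986 = 6803
Giving 12525 / 8748 / 17000 / 17503 / 13689 / 6803.
After projecting period 2:
Births: 8748 × 0.544 = 4759 ; 17000 × 0.169 = 2873 → total 7632
Band 2: 12525 × 0.972 = 12174
Band 3: 8748 × 0.977 = 8547
Band 4: 17000 × 0.967 = 16439
Band 5: 17503 × 0.964 = 16873
Band 6: 13689 × 0.986 = 13497
Giving 7632 / 12174 / 8547 / 16439 / 16873 / 13497.
After projecting period 3:
Births: 12174 × 0.544 = 6623 ; 8547 × 0.169 = 1444 → total 8067
Band 2: 7632 × 0.972 = 7418
Band 3: 12174 × 0.977 = 11894
Band 4: 8547 × 0.967 = 8265
Band 5: 16439 × 0.964 = 15847
Band 6: 16873 × 0.986 = 16637
Giving 8067 / 7418 / 11894 / 8265 / 15847 / 16637.
Total after period 3: 8067 + 7418 + 11894 + 8265 + 15847 + 16637 = 68128

68128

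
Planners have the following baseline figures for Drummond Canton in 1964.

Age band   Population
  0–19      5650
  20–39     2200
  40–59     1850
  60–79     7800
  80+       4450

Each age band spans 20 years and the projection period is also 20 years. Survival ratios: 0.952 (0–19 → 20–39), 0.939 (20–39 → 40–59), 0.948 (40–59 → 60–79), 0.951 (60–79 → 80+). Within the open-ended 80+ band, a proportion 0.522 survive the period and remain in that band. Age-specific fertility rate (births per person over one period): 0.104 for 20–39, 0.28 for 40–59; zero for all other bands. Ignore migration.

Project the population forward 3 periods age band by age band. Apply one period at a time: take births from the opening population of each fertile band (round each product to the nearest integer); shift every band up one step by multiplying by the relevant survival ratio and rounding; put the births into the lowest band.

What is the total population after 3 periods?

Period 1:
Births: 2200 × 0.104 = 229, 1850 × 0.28 = 518 → 747
20–39: 5650 × 0.952 = 5379
40–59: 2200 × 0.939 = 2066
60–79: 1850 × 0.948 = 1754
80+: 7800 × 0.951 + 4450 × 0.522 = 7418 + 2323 = 9741
Giving 747 / 5379 / 2066 / 1754 / 9741.
Period 2:
Births: 5379 × 0.104 = 559, 2066 × 0.28 = 578 → 1137
20–39: 747 × 0.952 = 711
40–59: 5379 × 0.939 = 5051
60–79: 2066 × 0.948 = 1959
80+: 1754 × 0.951 + 9741 × 0.522 = 1668 + 5085 = 6753
Giving 1137 / 711 / 5051 / 1959 / 6753.
Period 3:
Births: 711 × 0.104 = 74, 5051 × 0.28 = 1414 → 1488
20–39: 1137 × 0.952 = 1082
40–59: 711 × 0.939 = 668
60–79: 5051 × 0.948 = 4788
80+: 1959 × 0.951 + 6753 × 0.522 = 1863 + 3525 = 5388
Giving 1488 / 1082 / 668 / 4788 / 5388.
Total after period 3: 1488 + 1082 + 668 + 4788 + 5388 = 13414

13414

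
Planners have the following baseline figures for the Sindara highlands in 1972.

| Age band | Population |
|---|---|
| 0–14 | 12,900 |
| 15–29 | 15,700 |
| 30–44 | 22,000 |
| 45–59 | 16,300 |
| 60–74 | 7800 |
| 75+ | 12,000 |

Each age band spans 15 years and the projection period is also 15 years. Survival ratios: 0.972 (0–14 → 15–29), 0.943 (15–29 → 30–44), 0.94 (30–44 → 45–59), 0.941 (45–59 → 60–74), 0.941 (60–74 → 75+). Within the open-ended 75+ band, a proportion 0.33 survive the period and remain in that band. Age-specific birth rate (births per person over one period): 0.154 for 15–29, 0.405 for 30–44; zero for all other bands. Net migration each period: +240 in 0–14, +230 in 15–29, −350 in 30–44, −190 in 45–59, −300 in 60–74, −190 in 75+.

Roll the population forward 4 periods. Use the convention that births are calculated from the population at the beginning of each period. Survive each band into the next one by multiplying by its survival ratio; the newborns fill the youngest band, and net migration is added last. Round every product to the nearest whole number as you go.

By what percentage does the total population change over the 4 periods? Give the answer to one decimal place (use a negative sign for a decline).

(Groups numbered youngest = 1 to oldest = 6.)
After projecting period 1:
Births: 15700 × 0.154 = 2418 ; 22000 × 0.405 = 8910 → 11328
Group 2: 12900 × 0.972 = 12539
Group 3: 15700 × 0.943 = 14805
Group 4: 22000 × 0.94 = 20680
Group 5: 16300 × 0.941 = 15338
Group 6: 7800 × 0.941 + 12000 × 0.33 = 7340 + 3960 = 11300
Net migration: Group 1 + 240 → 11568; Group 2 + 230 → 12769; Group 3 − 350 → 14455; Group 4 − 190 → 20490; Group 5 − 300 → 15038; Group 6 − 190 → 11110
Population now: 0–14=11568, 15–29=12769, 30–44=14455, 45–59=20490, 60–74=15038, 75+=11110
After projecting period 2:
Births: 12769 × 0.154 = 1966 ; 14455 × 0.405 = 5854 → 7820
Group 2: 11568 × 0.972 = 11244
Group 3: 12769 × 0.943 = 12041
Group 4: 14455 × 0.94 = 13588
Group 5: 20490 × 0.941 = 19281
Group 6: 15038 × 0.941 + 11110 × 0.33 = 14151 + 3666 = 17817
Net migration: Group 1 + 240 → 8060; Group 2 + 230 → 11474; Group 3 − 350 → 11691; Group 4 − 190 → 13398; Group 5 − 300 → 18981; Group 6 − 190 → 17627
Population now: 0–14=8060, 15–29=11474, 30–44=11691, 45–59=13398, 60–74=18981, 75+=17627
After projecting period 3:
Births: 11474 × 0.154 = 1767 ; 11691 × 0.405 = 4735 → 6502
Group 2: 8060 × 0.972 = 7834
Group 3: 11474 × 0.943 = 10820
Group 4: 11691 × 0.94 = 10990
Group 5: 13398 × 0.941 = 12608
Group 6: 18981 × 0.941 + 17627 × 0.33 = 17861 + 5817 = 23678
Net migration: Group 1 + 240 → 6742; Group 2 + 230 → 8064; Group 3 − 350 → 10470; Group 4 − 190 → 10800; Group 5 − 300 → 12308; Group 6 − 190 → 23488
Population now: 0–14=6742, 15–29=8064, 30–44=10470, 45–59=10800, 60–74=12308, 75+=23488
After projecting period 4:
Births: 8064 × 0.154 = 1242 ; 10470 × 0.405 = 4240 → 5482
Group 2: 6742 × 0.972 = 6553
Group 3: 8064 × 0.943 = 7604
Group 4: 10470 × 0.94 = 9842
Group 5: 10800 × 0.941 = 10163
Group 6: 12308 × 0.941 + 23488 × 0.33 = 11582 + 7751 = 19333
Net migration: Group 1 + 240 → 5722; Group 2 + 230 → 6783; Group 3 − 350 → 7254; Group 4 − 190 → 9652; Group 5 − 300 → 9863; Group 6 − 190 → 19143
Population now: 0–14=5722, 15–29=6783, 30–44=7254, 45–59=9652, 60–74=9863, 75+=19143
Total: 86700 → 58417; change = -28283; percentage change = -32.6%

-32.6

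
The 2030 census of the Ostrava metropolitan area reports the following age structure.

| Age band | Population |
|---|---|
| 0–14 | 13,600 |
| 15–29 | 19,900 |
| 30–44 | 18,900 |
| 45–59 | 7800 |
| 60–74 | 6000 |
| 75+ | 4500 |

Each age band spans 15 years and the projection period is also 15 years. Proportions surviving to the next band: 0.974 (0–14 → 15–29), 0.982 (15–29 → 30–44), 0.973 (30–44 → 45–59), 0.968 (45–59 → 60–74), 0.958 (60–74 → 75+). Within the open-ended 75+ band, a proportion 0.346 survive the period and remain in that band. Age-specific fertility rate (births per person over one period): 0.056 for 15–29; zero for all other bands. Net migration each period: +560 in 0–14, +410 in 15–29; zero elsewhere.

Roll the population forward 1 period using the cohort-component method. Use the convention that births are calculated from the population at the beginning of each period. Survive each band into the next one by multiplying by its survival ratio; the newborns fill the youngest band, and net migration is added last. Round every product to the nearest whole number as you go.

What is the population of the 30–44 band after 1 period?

19542

Let band 1 be 0–14 through band 6 = 75+.
Period 1:
Births: 19900 × 0.056 = 1114
Band 2: 13600 × 0.974 = 13246
Band 3: 19900 × 0.982 = 19542
Band 4: 18900 × 0.973 = 18390
Band 5: 7800 × 0.968 = 7550
Band 6: 6000 × 0.958 + 4500 × 0.346 = 5748 + 1557 = 7305
Net migration: Band 1 + 560 → 1674; Band 2 + 410 → 13656
End of period: [1674, 13656, 19542, 18390, 7550, 7305]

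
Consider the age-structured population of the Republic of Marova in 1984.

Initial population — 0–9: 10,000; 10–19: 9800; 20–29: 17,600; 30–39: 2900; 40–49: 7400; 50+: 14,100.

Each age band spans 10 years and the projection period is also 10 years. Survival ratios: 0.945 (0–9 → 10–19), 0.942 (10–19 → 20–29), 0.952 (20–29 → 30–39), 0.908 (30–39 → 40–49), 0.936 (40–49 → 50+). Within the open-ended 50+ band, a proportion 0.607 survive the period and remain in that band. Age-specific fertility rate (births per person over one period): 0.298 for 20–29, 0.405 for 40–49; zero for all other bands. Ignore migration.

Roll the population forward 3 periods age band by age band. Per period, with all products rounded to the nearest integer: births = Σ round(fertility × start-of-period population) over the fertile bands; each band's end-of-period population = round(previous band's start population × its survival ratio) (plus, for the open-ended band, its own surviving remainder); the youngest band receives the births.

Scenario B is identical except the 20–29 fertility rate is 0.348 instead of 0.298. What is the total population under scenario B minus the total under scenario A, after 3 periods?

[period 1]
Births: 17600 × 0.298 = 5245  |  7400 × 0.405 = 2997 ⇒ total 8242
10–19: 10000 × 0.945 = 9450
20–29: 9800 × 0.942 = 9232
30–39: 17600 × 0.952 = 16755
40–49: 2900 × 0.908 = 2633
50+: 7400 × 0.936 + 14100 × 0.607 = 6926 + 8559 = 15485
Population now: 0–9=8242, 10–19=9450, 20–29=9232, 30–39=16755, 40–49=2633, 50+=15485
[period 2]
Births: 9232 × 0.298 = 2751  |  2633 × 0.405 = 1066 ⇒ total 3817
10–19: 8242 × 0.945 = 7789
20–29: 9450 × 0.942 = 8902
30–39: 9232 × 0.952 = 8789
40–49: 16755 × 0.908 = 15214
50+: 2633 × 0.936 + 15485 × 0.607 = 2464 + 9399 = 11863
Population now: 0–9=3817, 10–19=7789, 20–29=8902, 30–39=8789, 40–49=15214, 50+=11863
[period 3]
Births: 8902 × 0.298 = 2653  |  15214 × 0.405 = 6162 ⇒ total 8815
10–19: 3817 × 0.945 = 3607
20–29: 7789 × 0.942 = 7337
30–39: 8902 × 0.952 = 8475
40–49: 8789 × 0.908 = 7980
50+: 15214 × 0.936 + 11863 × 0.607 = 14240 + 7201 = 21441
Population now: 0–9=8815, 10–19=3607, 20–29=7337, 30–39=8475, 40–49=7980, 50+=21441
Scenario A total after 3 periods: 57655
Scenario B projection —
[period 1]
Births: 17600 × 0.348 = 6125  |  7400 × 0.405 = 2997 ⇒ total 9122
10–19: 10000 × 0.945 = 9450
20–29: 9800 × 0.942 = 9232
30–39: 17600 × 0.952 = 16755
40–49: 2900 × 0.908 = 2633
50+: 7400 × 0.936 + 14100 × 0.607 = 6926 + 8559 = 15485
Population now: 0–9=9122, 10–19=9450, 20–29=9232, 30–39=16755, 40–49=2633, 50+=15485
[period 2]
Births: 9232 × 0.348 = 3213  |  2633 × 0.405 = 1066 ⇒ total 4279
10–19: 9122 × 0.945 = 8620
20–29: 9450 × 0.942 = 8902
30–39: 9232 × 0.952 = 8789
40–49: 16755 × 0.908 = 15214
50+: 2633 × 0.936 + 15485 × 0.607 = 2464 + 9399 = 11863
Population now: 0–9=4279, 10–19=8620, 20–29=8902, 30–39=8789, 40–49=15214, 50+=11863
[period 3]
Births: 8902 × 0.348 = 3098  |  15214 × 0.405 = 6162 ⇒ total 9260
10–19: 4279 × 0.945 = 4044
20–29: 8620 × 0.942 = 8120
30–39: 8902 × 0.952 = 8475
40–49: 8789 × 0.908 = 7980
50+: 15214 × 0.936 + 11863 × 0.607 = 14240 + 7201 = 21441
Population now: 0–9=9260, 10–19=4044, 20–29=8120, 30–39=8475, 40–49=7980, 50+=21441
Scenario B total after 3 periods: 59320
Difference B − A = 59320 − 57655 = 1665

1665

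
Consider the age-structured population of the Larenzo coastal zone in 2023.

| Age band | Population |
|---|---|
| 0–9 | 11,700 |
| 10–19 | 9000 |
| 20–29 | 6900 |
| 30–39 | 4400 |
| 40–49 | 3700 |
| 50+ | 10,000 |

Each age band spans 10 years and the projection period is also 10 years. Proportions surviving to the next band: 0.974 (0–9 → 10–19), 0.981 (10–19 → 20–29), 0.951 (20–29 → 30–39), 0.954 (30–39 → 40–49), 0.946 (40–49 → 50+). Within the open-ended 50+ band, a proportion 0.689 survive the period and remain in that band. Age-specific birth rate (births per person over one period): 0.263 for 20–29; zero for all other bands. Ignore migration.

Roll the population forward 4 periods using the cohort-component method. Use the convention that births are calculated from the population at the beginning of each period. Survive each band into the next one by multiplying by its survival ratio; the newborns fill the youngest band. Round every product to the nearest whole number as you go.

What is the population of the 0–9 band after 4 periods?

456

After projecting period 1:
Births: 6900 × 0.263 = 1815
10–19: 11700 × 0.974 = 11396
20–29: 9000 × 0.981 = 8829
30–39: 6900 × 0.951 = 6562
40–49: 4400 × 0.954 = 4198
50+: 3700 × 0.946 + 10000 × 0.689 = 3500 + 6890 = 10390
→ [1815, 11396, 8829, 6562, 4198, 10390]
After projecting period 2:
Births: 8829 × 0.263 = 2322
10–19: 1815 × 0.974 = 1768
20–29: 11396 × 0.981 = 11179
30–39: 8829 × 0.951 = 8396
40–49: 6562 × 0.954 = 6260
50+: 4198 × 0.946 + 10390 × 0.689 = 3971 + 7159 = 11130
→ [2322, 1768, 11179, 8396, 6260, 11130]
After projecting period 3:
Births: 11179 × 0.263 = 2940
10–19: 2322 × 0.974 = 2262
20–29: 1768 × 0.981 = 1734
30–39: 11179 × 0.951 = 10631
40–49: 8396 × 0.954 = 8010
50+: 6260 × 0.946 + 11130 × 0.689 = 5922 + 7669 = 13591
→ [2940, 2262, 1734, 10631, 8010, 13591]
After projecting period 4:
Births: 1734 × 0.263 = 456
10–19: 2940 × 0.974 = 2864
20–29: 2262 × 0.981 = 2219
30–39: 1734 × 0.951 = 1649
40–49: 10631 × 0.954 = 10142
50+: 8010 × 0.946 + 13591 × 0.689 = 7577 + 9364 = 16941
→ [456, 2864, 2219, 1649, 10142, 16941]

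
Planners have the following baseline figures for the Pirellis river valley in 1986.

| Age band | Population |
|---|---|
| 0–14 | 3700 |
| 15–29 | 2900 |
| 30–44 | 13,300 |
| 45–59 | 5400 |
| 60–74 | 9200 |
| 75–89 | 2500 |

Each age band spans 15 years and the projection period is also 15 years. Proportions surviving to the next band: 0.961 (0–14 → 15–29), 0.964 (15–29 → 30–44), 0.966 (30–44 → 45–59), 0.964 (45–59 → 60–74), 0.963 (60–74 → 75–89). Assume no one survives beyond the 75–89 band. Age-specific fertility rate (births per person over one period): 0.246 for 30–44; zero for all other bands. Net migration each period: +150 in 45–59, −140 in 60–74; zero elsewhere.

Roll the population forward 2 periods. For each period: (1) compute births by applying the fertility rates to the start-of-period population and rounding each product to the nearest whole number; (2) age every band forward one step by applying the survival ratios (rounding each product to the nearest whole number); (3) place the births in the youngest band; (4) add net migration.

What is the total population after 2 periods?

Period 1:
Births: 13300 × 0.246 = 3272
15–29: 3700 × 0.961 = 3556
30–44: 2900 × 0.964 = 2796
45–59: 13300 × 0.966 = 12848
60–74: 5400 × 0.964 = 5206
75–89: 9200 × 0.963 = 8860
Net migration: 45–59 + 150 → 12998; 60–74 − 140 → 5066
→ [3272, 3556, 2796, 12998, 5066, 8860]
Period 2:
Births: 2796 × 0.246 = 688
15–29: 3272 × 0.961 = 3144
30–44: 3556 × 0.964 = 3428
45–59: 2796 × 0.966 = 2701
60–74: 12998 × 0.964 = 12530
75–89: 5066 × 0.963 = 4879
Net migration: 45–59 + 150 → 2851; 60–74 − 140 → 12390
→ [688, 3144, 3428, 2851, 12390, 4879]
Total after period 2: 688 + 3144 + 3428 + 2851 + 12390 + 4879 = 27380

27380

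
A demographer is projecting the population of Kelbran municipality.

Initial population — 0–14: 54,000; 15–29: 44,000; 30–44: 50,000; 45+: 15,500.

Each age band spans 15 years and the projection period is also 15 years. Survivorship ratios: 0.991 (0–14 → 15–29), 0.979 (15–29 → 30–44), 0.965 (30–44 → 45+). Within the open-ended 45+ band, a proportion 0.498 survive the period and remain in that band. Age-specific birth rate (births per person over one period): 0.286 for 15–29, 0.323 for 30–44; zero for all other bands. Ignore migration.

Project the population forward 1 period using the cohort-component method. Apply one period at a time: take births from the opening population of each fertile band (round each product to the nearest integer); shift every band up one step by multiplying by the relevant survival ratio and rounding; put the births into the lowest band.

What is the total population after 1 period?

181293

(Groups numbered youngest = 1 to oldest = 4.)
After projecting period 1:
Births: 44000 × 0.286 = 12584  |  50000 × 0.323 = 16150 ⇒ total 28734
Group 2: 54000 × 0.991 = 53514
Group 3: 44000 × 0.979 = 43076
Group 4: 50000 × 0.965 + 15500 × 0.498 = 48250 + 7719 = 55969
→ [28734, 53514, 43076, 55969]
Total after period 1: 28734 + 53514 + 43076 + 55969 = 181293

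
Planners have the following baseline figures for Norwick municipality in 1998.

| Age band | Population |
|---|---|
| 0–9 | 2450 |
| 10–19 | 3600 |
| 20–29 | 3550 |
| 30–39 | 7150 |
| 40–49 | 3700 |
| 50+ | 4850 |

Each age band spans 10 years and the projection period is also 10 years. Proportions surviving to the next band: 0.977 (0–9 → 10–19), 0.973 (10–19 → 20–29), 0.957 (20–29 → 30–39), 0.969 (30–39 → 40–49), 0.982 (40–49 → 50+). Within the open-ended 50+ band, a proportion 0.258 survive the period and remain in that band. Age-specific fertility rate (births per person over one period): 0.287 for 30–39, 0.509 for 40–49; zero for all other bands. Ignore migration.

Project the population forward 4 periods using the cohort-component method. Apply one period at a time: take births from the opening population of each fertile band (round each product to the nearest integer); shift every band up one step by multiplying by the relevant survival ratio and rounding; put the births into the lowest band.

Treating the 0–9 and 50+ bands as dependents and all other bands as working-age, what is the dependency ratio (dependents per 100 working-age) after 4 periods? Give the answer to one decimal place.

After projecting period 1:
Births: 7150 × 0.287 = 2052  |  3700 × 0.509 = 1883 → 3935
10–19: 2450 × 0.977 = 2394
20–29: 3600 × 0.973 = 3503
30–39: 3550 × 0.957 = 3397
40–49: 7150 × 0.969 = 6928
50+: 3700 × 0.982 + 4850 × 0.258 = 3633 + 1251 = 4884
→ [3935, 2394, 3503, 3397, 6928, 4884]
After projecting period 2:
Births: 3397 × 0.287 = 975  |  6928 × 0.509 = 3526 → 4501
10–19: 3935 × 0.977 = 3844
20–29: 2394 × 0.973 = 2329
30–39: 3503 × 0.957 = 3352
40–49: 3397 × 0.969 = 3292
50+: 6928 × 0.982 + 4884 × 0.258 = 6803 + 1260 = 8063
→ [4501, 3844, 2329, 3352, 3292, 8063]
After projecting period 3:
Births: 3352 × 0.287 = 962  |  3292 × 0.509 = 1676 → 2638
10–19: 4501 × 0.977 = 4397
20–29: 3844 × 0.973 = 3740
30–39: 2329 × 0.957 = 2229
40–49: 3352 × 0.969 = 3248
50+: 3292 × 0.982 + 8063 × 0.258 = 3233 + 2080 = 5313
→ [2638, 4397, 3740, 2229, 3248, 5313]
After projecting period 4:
Births: 2229 × 0.287 = 640  |  3248 × 0.509 = 1653 → 2293
10–19: 2638 × 0.977 = 2577
20–29: 4397 × 0.973 = 4278
30–39: 3740 × 0.957 = 3579
40–49: 2229 × 0.969 = 2160
50+: 3248 × 0.982 + 5313 × 0.258 = 3190 + 1371 = 4561
→ [2293, 2577, 4278, 3579, 2160, 4561]
Dependents (band 0–9 + band 50+) = 2293 + 4561 = 6854; working-age = 12594; ratio = 6854/12594 × 100 = 54.4

54.4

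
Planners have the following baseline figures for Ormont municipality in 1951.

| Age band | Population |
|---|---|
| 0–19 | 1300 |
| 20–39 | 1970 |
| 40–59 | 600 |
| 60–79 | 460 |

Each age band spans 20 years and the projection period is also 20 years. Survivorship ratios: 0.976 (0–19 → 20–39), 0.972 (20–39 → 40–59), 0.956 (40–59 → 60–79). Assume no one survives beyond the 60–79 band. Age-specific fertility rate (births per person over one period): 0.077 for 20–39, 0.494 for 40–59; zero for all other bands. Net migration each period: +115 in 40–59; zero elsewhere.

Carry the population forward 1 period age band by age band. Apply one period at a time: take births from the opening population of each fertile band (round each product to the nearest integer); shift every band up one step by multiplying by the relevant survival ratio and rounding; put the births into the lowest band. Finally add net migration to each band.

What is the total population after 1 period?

Call the bands 1 to 4, youngest first.
— Period 1 —
Births: 1970 × 0.077 = 152 ; 600 × 0.494 = 296 ⇒ total 448
Band 2: 1300 × 0.976 = 1269
Band 3: 1970 × 0.972 = 1915
Band 4: 600 × 0.956 = 574
Net migration: Band 3 + 115 → 2030
End of period: [448, 1269, 2030, 574]
Total after period 1: 448 + 1269 + 2030 + 574 = 4321

4321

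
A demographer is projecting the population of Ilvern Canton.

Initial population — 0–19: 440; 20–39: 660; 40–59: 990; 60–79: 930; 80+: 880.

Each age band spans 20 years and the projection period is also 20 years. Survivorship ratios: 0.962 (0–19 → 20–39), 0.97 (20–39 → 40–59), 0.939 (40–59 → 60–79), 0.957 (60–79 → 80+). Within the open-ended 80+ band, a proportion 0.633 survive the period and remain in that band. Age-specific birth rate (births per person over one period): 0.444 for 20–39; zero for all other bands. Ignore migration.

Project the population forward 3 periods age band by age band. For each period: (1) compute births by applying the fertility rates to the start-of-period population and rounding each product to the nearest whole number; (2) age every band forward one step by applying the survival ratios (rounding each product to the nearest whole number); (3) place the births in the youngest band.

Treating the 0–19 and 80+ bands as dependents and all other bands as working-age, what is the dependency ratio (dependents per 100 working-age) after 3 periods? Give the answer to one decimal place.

219.4

Numbering the groups 1..5 from youngest to oldest:
After projecting period 1:
Births: 660 × 0.444 = 293
Group 2: 440 × 0.962 = 423
Group 3: 660 × 0.97 = 640
Group 4: 990 × 0.939 = 930
Group 5: 930 × 0.957 + 880 × 0.633 = 890 + 557 = 1447
Population now: 0–19=293, 20–39=423, 40–59=640, 60–79=930, 80+=1447
After projecting period 2:
Births: 423 × 0.444 = 188
Group 2: 293 × 0.962 = 282
Group 3: 423 × 0.97 = 410
Group 4: 640 × 0.939 = 601
Group 5: 930 × 0.957 + 1447 × 0.633 = 890 + 916 = 1806
Population now: 0–19=188, 20–39=282, 40–59=410, 60–79=601, 80+=1806
After projecting period 3:
Births: 282 × 0.444 = 125
Group 2: 188 × 0.962 = 181
Group 3: 282 × 0.97 = 274
Group 4: 410 × 0.939 = 385
Group 5: 601 × 0.957 + 1806 × 0.633 = 575 + 1143 = 1718
Population now: 0–19=125, 20–39=181, 40–59=274, 60–79=385, 80+=1718
Dependents (band 0–19 + band 80+) = 125 + 1718 = 1843; working-age = 840; ratio = 1843/840 × 100 = 219.4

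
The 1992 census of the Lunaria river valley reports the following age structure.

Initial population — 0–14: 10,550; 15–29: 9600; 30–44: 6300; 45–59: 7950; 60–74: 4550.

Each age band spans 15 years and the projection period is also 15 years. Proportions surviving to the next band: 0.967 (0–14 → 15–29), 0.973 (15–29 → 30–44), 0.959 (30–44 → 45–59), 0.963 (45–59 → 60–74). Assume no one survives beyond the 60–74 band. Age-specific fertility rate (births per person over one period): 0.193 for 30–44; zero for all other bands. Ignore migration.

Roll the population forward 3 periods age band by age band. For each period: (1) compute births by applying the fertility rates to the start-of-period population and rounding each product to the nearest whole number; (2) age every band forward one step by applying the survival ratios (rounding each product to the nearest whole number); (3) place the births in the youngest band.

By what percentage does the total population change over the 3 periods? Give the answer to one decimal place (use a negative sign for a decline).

-41.1

[period 1]
Births: 6300 × 0.193 = 1216
15–29: 10550 × 0.967 = 10202
30–44: 9600 × 0.973 = 9341
45–59: 6300 × 0.959 = 6042
60–74: 7950 × 0.963 = 7656
→ [1216, 10202, 9341, 6042, 7656]
[period 2]
Births: 9341 × 0.193 = 1803
15–29: 1216 × 0.967 = 1176
30–44: 10202 × 0.973 = 9927
45–59: 9341 × 0.959 = 8958
60–74: 6042 × 0.963 = 5818
→ [1803, 1176, 9927, 8958, 5818]
[period 3]
Births: 9927 × 0.193 = 1916
15–29: 1803 × 0.967 = 1744
30–44: 1176 × 0.973 = 1144
45–59: 9927 × 0.959 = 9520
60–74: 8958 × 0.963 = 8627
→ [1916, 1744, 1144, 9520, 8627]
Total: 38950 → 22951; change = -15999; percentage change = -41.1%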